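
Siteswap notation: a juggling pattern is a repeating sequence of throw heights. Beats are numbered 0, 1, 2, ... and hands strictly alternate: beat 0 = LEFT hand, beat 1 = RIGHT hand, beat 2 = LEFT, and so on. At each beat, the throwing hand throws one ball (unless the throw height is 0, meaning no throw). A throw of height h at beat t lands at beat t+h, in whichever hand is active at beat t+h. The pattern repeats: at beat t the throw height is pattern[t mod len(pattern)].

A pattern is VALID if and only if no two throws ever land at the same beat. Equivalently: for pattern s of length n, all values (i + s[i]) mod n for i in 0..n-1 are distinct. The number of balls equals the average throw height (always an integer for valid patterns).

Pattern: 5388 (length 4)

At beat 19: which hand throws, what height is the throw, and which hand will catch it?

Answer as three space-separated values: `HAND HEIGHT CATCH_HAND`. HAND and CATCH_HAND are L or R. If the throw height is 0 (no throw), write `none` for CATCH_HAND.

Answer: R 8 R

Derivation:
Beat 19: 19 mod 2 = 1, so hand = R
Throw height = pattern[19 mod 4] = pattern[3] = 8
Lands at beat 19+8=27, 27 mod 2 = 1, so catch hand = R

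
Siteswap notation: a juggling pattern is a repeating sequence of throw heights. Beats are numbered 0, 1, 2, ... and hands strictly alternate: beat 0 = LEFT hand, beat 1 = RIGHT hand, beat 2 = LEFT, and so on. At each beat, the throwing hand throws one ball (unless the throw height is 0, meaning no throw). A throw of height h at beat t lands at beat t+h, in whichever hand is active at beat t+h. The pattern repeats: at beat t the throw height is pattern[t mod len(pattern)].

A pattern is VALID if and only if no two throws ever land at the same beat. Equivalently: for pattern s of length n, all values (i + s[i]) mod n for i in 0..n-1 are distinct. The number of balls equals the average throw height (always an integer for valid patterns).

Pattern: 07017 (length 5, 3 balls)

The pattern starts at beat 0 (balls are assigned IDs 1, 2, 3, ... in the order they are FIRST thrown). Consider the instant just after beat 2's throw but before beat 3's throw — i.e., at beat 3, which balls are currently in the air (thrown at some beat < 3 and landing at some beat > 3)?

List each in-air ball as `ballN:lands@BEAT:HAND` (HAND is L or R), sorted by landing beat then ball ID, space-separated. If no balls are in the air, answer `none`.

Beat 1 (R): throw ball1 h=7 -> lands@8:L; in-air after throw: [b1@8:L]
Beat 3 (R): throw ball2 h=1 -> lands@4:L; in-air after throw: [b2@4:L b1@8:L]

Answer: ball1:lands@8:L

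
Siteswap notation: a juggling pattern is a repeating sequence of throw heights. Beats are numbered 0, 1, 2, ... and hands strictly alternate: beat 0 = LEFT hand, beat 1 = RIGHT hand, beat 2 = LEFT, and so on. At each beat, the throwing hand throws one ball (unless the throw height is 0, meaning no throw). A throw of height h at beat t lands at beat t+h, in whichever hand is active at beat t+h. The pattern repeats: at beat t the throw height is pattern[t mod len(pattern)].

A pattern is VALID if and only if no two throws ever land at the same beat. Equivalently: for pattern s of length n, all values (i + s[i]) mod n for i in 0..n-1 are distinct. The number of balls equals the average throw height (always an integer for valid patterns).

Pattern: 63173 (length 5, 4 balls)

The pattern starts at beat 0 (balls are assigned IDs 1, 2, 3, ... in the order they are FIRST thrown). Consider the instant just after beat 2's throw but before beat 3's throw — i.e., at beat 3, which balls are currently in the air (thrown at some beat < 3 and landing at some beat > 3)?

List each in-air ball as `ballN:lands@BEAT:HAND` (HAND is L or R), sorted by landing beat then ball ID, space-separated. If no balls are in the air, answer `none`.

Beat 0 (L): throw ball1 h=6 -> lands@6:L; in-air after throw: [b1@6:L]
Beat 1 (R): throw ball2 h=3 -> lands@4:L; in-air after throw: [b2@4:L b1@6:L]
Beat 2 (L): throw ball3 h=1 -> lands@3:R; in-air after throw: [b3@3:R b2@4:L b1@6:L]
Beat 3 (R): throw ball3 h=7 -> lands@10:L; in-air after throw: [b2@4:L b1@6:L b3@10:L]

Answer: ball2:lands@4:L ball1:lands@6:L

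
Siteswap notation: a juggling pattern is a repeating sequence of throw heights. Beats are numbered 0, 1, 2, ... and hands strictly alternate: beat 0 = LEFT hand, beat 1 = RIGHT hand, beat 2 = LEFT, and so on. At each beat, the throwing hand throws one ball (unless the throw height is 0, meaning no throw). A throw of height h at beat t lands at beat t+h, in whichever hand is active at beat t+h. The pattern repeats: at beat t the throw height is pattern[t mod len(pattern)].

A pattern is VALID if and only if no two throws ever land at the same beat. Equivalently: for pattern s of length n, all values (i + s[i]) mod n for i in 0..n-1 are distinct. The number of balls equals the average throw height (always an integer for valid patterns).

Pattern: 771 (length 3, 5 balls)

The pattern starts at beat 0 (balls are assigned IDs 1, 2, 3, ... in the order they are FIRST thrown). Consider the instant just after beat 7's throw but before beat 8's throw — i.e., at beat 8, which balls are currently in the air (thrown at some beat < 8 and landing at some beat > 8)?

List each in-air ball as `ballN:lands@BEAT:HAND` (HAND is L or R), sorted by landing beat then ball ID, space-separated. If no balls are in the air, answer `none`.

Beat 0 (L): throw ball1 h=7 -> lands@7:R; in-air after throw: [b1@7:R]
Beat 1 (R): throw ball2 h=7 -> lands@8:L; in-air after throw: [b1@7:R b2@8:L]
Beat 2 (L): throw ball3 h=1 -> lands@3:R; in-air after throw: [b3@3:R b1@7:R b2@8:L]
Beat 3 (R): throw ball3 h=7 -> lands@10:L; in-air after throw: [b1@7:R b2@8:L b3@10:L]
Beat 4 (L): throw ball4 h=7 -> lands@11:R; in-air after throw: [b1@7:R b2@8:L b3@10:L b4@11:R]
Beat 5 (R): throw ball5 h=1 -> lands@6:L; in-air after throw: [b5@6:L b1@7:R b2@8:L b3@10:L b4@11:R]
Beat 6 (L): throw ball5 h=7 -> lands@13:R; in-air after throw: [b1@7:R b2@8:L b3@10:L b4@11:R b5@13:R]
Beat 7 (R): throw ball1 h=7 -> lands@14:L; in-air after throw: [b2@8:L b3@10:L b4@11:R b5@13:R b1@14:L]
Beat 8 (L): throw ball2 h=1 -> lands@9:R; in-air after throw: [b2@9:R b3@10:L b4@11:R b5@13:R b1@14:L]

Answer: ball3:lands@10:L ball4:lands@11:R ball5:lands@13:R ball1:lands@14:L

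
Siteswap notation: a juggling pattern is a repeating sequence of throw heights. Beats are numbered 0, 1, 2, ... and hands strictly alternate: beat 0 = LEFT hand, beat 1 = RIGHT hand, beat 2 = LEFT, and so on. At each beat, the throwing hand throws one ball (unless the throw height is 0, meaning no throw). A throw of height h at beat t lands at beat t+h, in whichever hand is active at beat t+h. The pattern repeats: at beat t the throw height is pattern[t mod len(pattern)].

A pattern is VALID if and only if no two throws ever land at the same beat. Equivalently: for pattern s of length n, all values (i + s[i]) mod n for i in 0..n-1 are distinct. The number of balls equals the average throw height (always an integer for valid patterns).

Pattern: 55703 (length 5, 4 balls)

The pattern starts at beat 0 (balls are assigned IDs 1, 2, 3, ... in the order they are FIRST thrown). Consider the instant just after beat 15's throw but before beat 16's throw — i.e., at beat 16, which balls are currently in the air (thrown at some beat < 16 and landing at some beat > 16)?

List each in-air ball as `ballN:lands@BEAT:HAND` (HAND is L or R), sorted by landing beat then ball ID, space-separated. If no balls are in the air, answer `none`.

Beat 0 (L): throw ball1 h=5 -> lands@5:R; in-air after throw: [b1@5:R]
Beat 1 (R): throw ball2 h=5 -> lands@6:L; in-air after throw: [b1@5:R b2@6:L]
Beat 2 (L): throw ball3 h=7 -> lands@9:R; in-air after throw: [b1@5:R b2@6:L b3@9:R]
Beat 4 (L): throw ball4 h=3 -> lands@7:R; in-air after throw: [b1@5:R b2@6:L b4@7:R b3@9:R]
Beat 5 (R): throw ball1 h=5 -> lands@10:L; in-air after throw: [b2@6:L b4@7:R b3@9:R b1@10:L]
Beat 6 (L): throw ball2 h=5 -> lands@11:R; in-air after throw: [b4@7:R b3@9:R b1@10:L b2@11:R]
Beat 7 (R): throw ball4 h=7 -> lands@14:L; in-air after throw: [b3@9:R b1@10:L b2@11:R b4@14:L]
Beat 9 (R): throw ball3 h=3 -> lands@12:L; in-air after throw: [b1@10:L b2@11:R b3@12:L b4@14:L]
Beat 10 (L): throw ball1 h=5 -> lands@15:R; in-air after throw: [b2@11:R b3@12:L b4@14:L b1@15:R]
Beat 11 (R): throw ball2 h=5 -> lands@16:L; in-air after throw: [b3@12:L b4@14:L b1@15:R b2@16:L]
Beat 12 (L): throw ball3 h=7 -> lands@19:R; in-air after throw: [b4@14:L b1@15:R b2@16:L b3@19:R]
Beat 14 (L): throw ball4 h=3 -> lands@17:R; in-air after throw: [b1@15:R b2@16:L b4@17:R b3@19:R]
Beat 15 (R): throw ball1 h=5 -> lands@20:L; in-air after throw: [b2@16:L b4@17:R b3@19:R b1@20:L]
Beat 16 (L): throw ball2 h=5 -> lands@21:R; in-air after throw: [b4@17:R b3@19:R b1@20:L b2@21:R]

Answer: ball4:lands@17:R ball3:lands@19:R ball1:lands@20:L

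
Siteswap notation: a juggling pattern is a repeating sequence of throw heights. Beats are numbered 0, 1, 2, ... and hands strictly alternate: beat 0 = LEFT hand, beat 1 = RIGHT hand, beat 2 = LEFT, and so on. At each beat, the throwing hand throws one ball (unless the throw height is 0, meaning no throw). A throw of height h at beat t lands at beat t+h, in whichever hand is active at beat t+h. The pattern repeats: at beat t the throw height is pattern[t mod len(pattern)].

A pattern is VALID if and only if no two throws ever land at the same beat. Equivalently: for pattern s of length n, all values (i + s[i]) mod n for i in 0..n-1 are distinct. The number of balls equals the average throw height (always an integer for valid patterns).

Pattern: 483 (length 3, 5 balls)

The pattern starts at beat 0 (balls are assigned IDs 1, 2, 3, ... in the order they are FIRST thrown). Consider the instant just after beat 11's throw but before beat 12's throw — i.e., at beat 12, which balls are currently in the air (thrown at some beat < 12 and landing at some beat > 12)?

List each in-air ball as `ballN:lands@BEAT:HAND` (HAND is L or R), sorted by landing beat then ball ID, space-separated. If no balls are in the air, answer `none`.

Beat 0 (L): throw ball1 h=4 -> lands@4:L; in-air after throw: [b1@4:L]
Beat 1 (R): throw ball2 h=8 -> lands@9:R; in-air after throw: [b1@4:L b2@9:R]
Beat 2 (L): throw ball3 h=3 -> lands@5:R; in-air after throw: [b1@4:L b3@5:R b2@9:R]
Beat 3 (R): throw ball4 h=4 -> lands@7:R; in-air after throw: [b1@4:L b3@5:R b4@7:R b2@9:R]
Beat 4 (L): throw ball1 h=8 -> lands@12:L; in-air after throw: [b3@5:R b4@7:R b2@9:R b1@12:L]
Beat 5 (R): throw ball3 h=3 -> lands@8:L; in-air after throw: [b4@7:R b3@8:L b2@9:R b1@12:L]
Beat 6 (L): throw ball5 h=4 -> lands@10:L; in-air after throw: [b4@7:R b3@8:L b2@9:R b5@10:L b1@12:L]
Beat 7 (R): throw ball4 h=8 -> lands@15:R; in-air after throw: [b3@8:L b2@9:R b5@10:L b1@12:L b4@15:R]
Beat 8 (L): throw ball3 h=3 -> lands@11:R; in-air after throw: [b2@9:R b5@10:L b3@11:R b1@12:L b4@15:R]
Beat 9 (R): throw ball2 h=4 -> lands@13:R; in-air after throw: [b5@10:L b3@11:R b1@12:L b2@13:R b4@15:R]
Beat 10 (L): throw ball5 h=8 -> lands@18:L; in-air after throw: [b3@11:R b1@12:L b2@13:R b4@15:R b5@18:L]
Beat 11 (R): throw ball3 h=3 -> lands@14:L; in-air after throw: [b1@12:L b2@13:R b3@14:L b4@15:R b5@18:L]
Beat 12 (L): throw ball1 h=4 -> lands@16:L; in-air after throw: [b2@13:R b3@14:L b4@15:R b1@16:L b5@18:L]

Answer: ball2:lands@13:R ball3:lands@14:L ball4:lands@15:R ball5:lands@18:L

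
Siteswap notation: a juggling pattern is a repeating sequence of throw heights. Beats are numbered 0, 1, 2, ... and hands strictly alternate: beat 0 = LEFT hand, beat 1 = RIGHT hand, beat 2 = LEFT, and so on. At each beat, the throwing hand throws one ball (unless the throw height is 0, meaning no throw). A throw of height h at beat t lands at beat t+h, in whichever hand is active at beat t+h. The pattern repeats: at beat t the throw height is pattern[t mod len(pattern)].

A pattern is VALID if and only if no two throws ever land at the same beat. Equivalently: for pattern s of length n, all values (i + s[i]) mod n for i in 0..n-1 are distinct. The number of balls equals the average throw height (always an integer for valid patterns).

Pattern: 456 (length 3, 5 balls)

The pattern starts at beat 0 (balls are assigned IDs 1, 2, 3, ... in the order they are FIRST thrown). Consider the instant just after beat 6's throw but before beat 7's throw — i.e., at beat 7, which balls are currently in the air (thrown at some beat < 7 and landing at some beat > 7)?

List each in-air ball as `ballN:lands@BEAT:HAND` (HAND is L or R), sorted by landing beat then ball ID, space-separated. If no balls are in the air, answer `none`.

Answer: ball3:lands@8:L ball1:lands@9:R ball2:lands@10:L ball5:lands@11:R

Derivation:
Beat 0 (L): throw ball1 h=4 -> lands@4:L; in-air after throw: [b1@4:L]
Beat 1 (R): throw ball2 h=5 -> lands@6:L; in-air after throw: [b1@4:L b2@6:L]
Beat 2 (L): throw ball3 h=6 -> lands@8:L; in-air after throw: [b1@4:L b2@6:L b3@8:L]
Beat 3 (R): throw ball4 h=4 -> lands@7:R; in-air after throw: [b1@4:L b2@6:L b4@7:R b3@8:L]
Beat 4 (L): throw ball1 h=5 -> lands@9:R; in-air after throw: [b2@6:L b4@7:R b3@8:L b1@9:R]
Beat 5 (R): throw ball5 h=6 -> lands@11:R; in-air after throw: [b2@6:L b4@7:R b3@8:L b1@9:R b5@11:R]
Beat 6 (L): throw ball2 h=4 -> lands@10:L; in-air after throw: [b4@7:R b3@8:L b1@9:R b2@10:L b5@11:R]
Beat 7 (R): throw ball4 h=5 -> lands@12:L; in-air after throw: [b3@8:L b1@9:R b2@10:L b5@11:R b4@12:L]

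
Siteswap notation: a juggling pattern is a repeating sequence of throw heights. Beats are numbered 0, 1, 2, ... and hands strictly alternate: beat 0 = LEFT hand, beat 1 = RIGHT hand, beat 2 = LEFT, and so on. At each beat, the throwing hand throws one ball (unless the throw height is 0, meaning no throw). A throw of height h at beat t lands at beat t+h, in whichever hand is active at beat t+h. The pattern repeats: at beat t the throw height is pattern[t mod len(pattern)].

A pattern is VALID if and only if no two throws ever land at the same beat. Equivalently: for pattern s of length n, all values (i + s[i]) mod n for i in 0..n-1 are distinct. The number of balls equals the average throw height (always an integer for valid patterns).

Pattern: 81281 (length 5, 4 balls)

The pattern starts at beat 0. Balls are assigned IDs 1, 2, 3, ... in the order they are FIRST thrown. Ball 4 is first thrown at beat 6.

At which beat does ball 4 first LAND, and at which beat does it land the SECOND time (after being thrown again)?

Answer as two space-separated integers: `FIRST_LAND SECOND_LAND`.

Answer: 7 9

Derivation:
Beat 0 (L): throw ball1 h=8 -> lands@8:L; in-air after throw: [b1@8:L]
Beat 1 (R): throw ball2 h=1 -> lands@2:L; in-air after throw: [b2@2:L b1@8:L]
Beat 2 (L): throw ball2 h=2 -> lands@4:L; in-air after throw: [b2@4:L b1@8:L]
Beat 3 (R): throw ball3 h=8 -> lands@11:R; in-air after throw: [b2@4:L b1@8:L b3@11:R]
Beat 4 (L): throw ball2 h=1 -> lands@5:R; in-air after throw: [b2@5:R b1@8:L b3@11:R]
Beat 5 (R): throw ball2 h=8 -> lands@13:R; in-air after throw: [b1@8:L b3@11:R b2@13:R]
Beat 6 (L): throw ball4 h=1 -> lands@7:R; in-air after throw: [b4@7:R b1@8:L b3@11:R b2@13:R]
Beat 7 (R): throw ball4 h=2 -> lands@9:R; in-air after throw: [b1@8:L b4@9:R b3@11:R b2@13:R]
Beat 8 (L): throw ball1 h=8 -> lands@16:L; in-air after throw: [b4@9:R b3@11:R b2@13:R b1@16:L]
Beat 9 (R): throw ball4 h=1 -> lands@10:L; in-air after throw: [b4@10:L b3@11:R b2@13:R b1@16:L]
Ball 4: thrown@6 h=1 -> first land @7; rethrown@7 h=2 -> second land @9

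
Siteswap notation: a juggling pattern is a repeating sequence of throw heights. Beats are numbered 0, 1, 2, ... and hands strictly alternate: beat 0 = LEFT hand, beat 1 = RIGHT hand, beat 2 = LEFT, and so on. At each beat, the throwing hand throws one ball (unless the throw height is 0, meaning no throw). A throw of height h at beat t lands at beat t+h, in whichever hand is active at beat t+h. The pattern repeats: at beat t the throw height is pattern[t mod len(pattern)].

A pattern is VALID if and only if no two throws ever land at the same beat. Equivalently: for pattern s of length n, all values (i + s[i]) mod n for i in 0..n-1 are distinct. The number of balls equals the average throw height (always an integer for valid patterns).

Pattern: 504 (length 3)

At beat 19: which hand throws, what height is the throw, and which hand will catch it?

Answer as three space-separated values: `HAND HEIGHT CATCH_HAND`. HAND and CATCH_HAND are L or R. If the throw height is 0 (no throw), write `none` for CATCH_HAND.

Beat 19: 19 mod 2 = 1, so hand = R
Throw height = pattern[19 mod 3] = pattern[1] = 0

Answer: R 0 none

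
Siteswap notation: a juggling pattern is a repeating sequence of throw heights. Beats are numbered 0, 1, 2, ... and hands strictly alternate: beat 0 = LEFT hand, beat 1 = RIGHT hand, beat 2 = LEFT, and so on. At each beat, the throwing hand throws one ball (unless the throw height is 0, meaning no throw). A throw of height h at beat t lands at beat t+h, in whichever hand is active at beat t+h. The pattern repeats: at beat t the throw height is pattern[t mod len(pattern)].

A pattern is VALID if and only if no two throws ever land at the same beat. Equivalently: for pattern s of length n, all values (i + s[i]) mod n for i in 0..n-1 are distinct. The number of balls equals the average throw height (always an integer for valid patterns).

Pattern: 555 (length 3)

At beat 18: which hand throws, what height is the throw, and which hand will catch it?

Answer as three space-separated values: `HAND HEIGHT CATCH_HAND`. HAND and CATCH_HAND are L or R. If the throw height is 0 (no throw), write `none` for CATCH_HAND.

Beat 18: 18 mod 2 = 0, so hand = L
Throw height = pattern[18 mod 3] = pattern[0] = 5
Lands at beat 18+5=23, 23 mod 2 = 1, so catch hand = R

Answer: L 5 R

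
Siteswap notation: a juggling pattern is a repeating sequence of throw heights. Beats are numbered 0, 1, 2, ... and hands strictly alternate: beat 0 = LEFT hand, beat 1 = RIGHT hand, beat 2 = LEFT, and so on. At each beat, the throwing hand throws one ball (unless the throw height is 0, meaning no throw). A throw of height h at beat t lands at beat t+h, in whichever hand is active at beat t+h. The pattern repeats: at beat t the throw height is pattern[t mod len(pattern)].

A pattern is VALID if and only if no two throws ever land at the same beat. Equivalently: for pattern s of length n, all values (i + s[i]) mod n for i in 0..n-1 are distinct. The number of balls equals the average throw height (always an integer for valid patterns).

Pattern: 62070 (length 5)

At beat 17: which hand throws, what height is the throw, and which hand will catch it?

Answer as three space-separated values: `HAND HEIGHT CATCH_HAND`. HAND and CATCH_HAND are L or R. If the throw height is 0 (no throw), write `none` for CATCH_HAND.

Answer: R 0 none

Derivation:
Beat 17: 17 mod 2 = 1, so hand = R
Throw height = pattern[17 mod 5] = pattern[2] = 0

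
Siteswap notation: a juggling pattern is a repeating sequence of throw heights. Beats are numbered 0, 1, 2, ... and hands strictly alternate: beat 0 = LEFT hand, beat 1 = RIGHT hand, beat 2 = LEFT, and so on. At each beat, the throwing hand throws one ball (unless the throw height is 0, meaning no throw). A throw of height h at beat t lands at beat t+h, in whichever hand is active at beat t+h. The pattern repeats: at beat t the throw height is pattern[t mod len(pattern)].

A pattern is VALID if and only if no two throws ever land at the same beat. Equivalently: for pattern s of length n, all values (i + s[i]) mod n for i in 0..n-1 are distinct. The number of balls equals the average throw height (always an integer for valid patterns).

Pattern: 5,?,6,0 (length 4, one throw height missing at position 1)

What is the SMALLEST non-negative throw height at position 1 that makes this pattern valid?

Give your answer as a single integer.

Answer: 1

Derivation:
i=0: (0 + 5) mod 4 = 1
i=1: s[i]=? (unknown)
i=2: (2 + 6) mod 4 = 0
i=3: (3 + 0) mod 4 = 3
Known residues: [0, 1, 3]; need a permutation of 0..3, so missing residue r = 2
Need (1 + s) mod 4 = 2; smallest s = (2 - 1) mod 4 = 1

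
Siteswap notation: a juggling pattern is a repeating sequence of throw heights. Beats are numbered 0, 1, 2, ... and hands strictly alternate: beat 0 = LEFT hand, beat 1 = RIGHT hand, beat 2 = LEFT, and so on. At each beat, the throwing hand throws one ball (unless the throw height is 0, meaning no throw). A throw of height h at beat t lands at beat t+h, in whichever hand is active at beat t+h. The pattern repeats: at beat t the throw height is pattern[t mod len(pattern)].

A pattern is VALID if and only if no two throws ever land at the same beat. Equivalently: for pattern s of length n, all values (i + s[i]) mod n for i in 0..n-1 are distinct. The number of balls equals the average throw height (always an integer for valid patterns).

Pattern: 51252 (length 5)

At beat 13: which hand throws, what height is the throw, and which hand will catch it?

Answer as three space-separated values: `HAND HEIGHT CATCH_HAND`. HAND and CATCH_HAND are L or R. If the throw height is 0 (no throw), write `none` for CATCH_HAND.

Beat 13: 13 mod 2 = 1, so hand = R
Throw height = pattern[13 mod 5] = pattern[3] = 5
Lands at beat 13+5=18, 18 mod 2 = 0, so catch hand = L

Answer: R 5 L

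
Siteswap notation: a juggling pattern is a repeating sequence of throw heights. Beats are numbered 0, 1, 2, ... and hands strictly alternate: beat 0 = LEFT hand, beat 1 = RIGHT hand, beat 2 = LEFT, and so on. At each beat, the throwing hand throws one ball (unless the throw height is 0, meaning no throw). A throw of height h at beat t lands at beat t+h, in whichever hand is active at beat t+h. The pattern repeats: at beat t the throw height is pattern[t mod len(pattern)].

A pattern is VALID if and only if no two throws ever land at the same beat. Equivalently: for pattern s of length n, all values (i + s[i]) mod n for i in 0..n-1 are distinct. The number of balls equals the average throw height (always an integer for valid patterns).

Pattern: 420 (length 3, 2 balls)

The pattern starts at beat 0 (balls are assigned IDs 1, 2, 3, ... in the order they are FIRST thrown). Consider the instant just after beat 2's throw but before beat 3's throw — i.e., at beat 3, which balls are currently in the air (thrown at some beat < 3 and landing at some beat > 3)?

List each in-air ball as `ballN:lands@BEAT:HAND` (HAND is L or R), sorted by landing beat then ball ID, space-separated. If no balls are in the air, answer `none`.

Beat 0 (L): throw ball1 h=4 -> lands@4:L; in-air after throw: [b1@4:L]
Beat 1 (R): throw ball2 h=2 -> lands@3:R; in-air after throw: [b2@3:R b1@4:L]
Beat 3 (R): throw ball2 h=4 -> lands@7:R; in-air after throw: [b1@4:L b2@7:R]

Answer: ball1:lands@4:L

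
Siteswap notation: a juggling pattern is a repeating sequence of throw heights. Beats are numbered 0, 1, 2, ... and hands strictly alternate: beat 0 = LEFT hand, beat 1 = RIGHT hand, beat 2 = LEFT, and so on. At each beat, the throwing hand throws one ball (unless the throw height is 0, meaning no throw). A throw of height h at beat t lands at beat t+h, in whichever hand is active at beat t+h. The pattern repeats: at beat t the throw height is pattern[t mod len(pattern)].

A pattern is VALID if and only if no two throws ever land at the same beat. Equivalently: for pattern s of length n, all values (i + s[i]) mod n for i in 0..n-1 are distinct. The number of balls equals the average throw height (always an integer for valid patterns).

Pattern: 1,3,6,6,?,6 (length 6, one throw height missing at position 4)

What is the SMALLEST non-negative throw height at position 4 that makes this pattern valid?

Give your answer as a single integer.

i=0: (0 + 1) mod 6 = 1
i=1: (1 + 3) mod 6 = 4
i=2: (2 + 6) mod 6 = 2
i=3: (3 + 6) mod 6 = 3
i=4: s[i]=? (unknown)
i=5: (5 + 6) mod 6 = 5
Known residues: [1, 2, 3, 4, 5]; need a permutation of 0..5, so missing residue r = 0
Need (4 + s) mod 6 = 0; smallest s = (0 - 4) mod 6 = 2

Answer: 2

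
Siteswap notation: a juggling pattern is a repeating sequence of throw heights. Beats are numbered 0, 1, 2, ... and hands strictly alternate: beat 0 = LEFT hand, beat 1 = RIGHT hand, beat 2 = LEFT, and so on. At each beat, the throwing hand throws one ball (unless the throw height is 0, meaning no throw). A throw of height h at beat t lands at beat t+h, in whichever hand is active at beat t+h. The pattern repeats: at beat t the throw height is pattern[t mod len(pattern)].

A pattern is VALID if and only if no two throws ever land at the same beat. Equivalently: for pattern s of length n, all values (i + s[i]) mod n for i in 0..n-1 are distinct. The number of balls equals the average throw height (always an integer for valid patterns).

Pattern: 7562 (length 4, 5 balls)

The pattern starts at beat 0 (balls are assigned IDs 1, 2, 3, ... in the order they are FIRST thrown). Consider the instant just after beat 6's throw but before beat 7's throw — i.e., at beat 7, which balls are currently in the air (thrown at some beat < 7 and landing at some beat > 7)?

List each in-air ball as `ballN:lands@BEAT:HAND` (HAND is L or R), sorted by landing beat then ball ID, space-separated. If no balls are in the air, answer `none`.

Answer: ball3:lands@8:L ball4:lands@10:L ball5:lands@11:R ball2:lands@12:L

Derivation:
Beat 0 (L): throw ball1 h=7 -> lands@7:R; in-air after throw: [b1@7:R]
Beat 1 (R): throw ball2 h=5 -> lands@6:L; in-air after throw: [b2@6:L b1@7:R]
Beat 2 (L): throw ball3 h=6 -> lands@8:L; in-air after throw: [b2@6:L b1@7:R b3@8:L]
Beat 3 (R): throw ball4 h=2 -> lands@5:R; in-air after throw: [b4@5:R b2@6:L b1@7:R b3@8:L]
Beat 4 (L): throw ball5 h=7 -> lands@11:R; in-air after throw: [b4@5:R b2@6:L b1@7:R b3@8:L b5@11:R]
Beat 5 (R): throw ball4 h=5 -> lands@10:L; in-air after throw: [b2@6:L b1@7:R b3@8:L b4@10:L b5@11:R]
Beat 6 (L): throw ball2 h=6 -> lands@12:L; in-air after throw: [b1@7:R b3@8:L b4@10:L b5@11:R b2@12:L]
Beat 7 (R): throw ball1 h=2 -> lands@9:R; in-air after throw: [b3@8:L b1@9:R b4@10:L b5@11:R b2@12:L]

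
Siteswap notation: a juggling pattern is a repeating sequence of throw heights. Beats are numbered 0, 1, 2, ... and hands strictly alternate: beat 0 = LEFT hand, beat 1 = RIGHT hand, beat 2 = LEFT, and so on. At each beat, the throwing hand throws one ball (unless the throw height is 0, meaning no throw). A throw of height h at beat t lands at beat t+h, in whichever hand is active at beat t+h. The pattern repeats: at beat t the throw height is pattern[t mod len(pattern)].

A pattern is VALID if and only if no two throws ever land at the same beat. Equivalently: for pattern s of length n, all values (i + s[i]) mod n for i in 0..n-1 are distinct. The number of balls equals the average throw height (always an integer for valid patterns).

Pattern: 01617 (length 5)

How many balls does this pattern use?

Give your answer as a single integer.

Answer: 3

Derivation:
Pattern = [0, 1, 6, 1, 7], length n = 5
  position 0: throw height = 0, running sum = 0
  position 1: throw height = 1, running sum = 1
  position 2: throw height = 6, running sum = 7
  position 3: throw height = 1, running sum = 8
  position 4: throw height = 7, running sum = 15
Total sum = 15; balls = sum / n = 15 / 5 = 3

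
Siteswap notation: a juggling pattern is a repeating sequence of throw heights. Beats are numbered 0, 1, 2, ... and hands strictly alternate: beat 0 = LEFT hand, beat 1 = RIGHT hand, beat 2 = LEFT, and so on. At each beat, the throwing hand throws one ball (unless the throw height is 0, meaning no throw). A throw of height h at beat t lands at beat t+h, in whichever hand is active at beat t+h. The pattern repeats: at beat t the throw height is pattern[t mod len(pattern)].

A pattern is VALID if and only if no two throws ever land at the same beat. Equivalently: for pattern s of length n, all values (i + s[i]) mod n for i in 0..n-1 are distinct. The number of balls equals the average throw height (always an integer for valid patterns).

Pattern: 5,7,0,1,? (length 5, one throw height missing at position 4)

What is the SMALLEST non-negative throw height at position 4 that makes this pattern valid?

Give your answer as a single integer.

i=0: (0 + 5) mod 5 = 0
i=1: (1 + 7) mod 5 = 3
i=2: (2 + 0) mod 5 = 2
i=3: (3 + 1) mod 5 = 4
i=4: s[i]=? (unknown)
Known residues: [0, 2, 3, 4]; need a permutation of 0..4, so missing residue r = 1
Need (4 + s) mod 5 = 1; smallest s = (1 - 4) mod 5 = 2

Answer: 2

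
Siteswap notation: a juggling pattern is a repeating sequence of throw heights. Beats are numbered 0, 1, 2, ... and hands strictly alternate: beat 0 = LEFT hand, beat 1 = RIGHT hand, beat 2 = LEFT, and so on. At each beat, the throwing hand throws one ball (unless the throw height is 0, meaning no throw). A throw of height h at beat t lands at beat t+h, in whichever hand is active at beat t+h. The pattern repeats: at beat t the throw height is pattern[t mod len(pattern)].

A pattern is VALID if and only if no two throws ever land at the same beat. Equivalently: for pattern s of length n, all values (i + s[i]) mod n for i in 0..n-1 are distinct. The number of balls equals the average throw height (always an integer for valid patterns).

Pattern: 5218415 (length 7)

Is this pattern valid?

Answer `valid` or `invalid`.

i=0: (i + s[i]) mod n = (0 + 5) mod 7 = 5
i=1: (i + s[i]) mod n = (1 + 2) mod 7 = 3
i=2: (i + s[i]) mod n = (2 + 1) mod 7 = 3
i=3: (i + s[i]) mod n = (3 + 8) mod 7 = 4
i=4: (i + s[i]) mod n = (4 + 4) mod 7 = 1
i=5: (i + s[i]) mod n = (5 + 1) mod 7 = 6
i=6: (i + s[i]) mod n = (6 + 5) mod 7 = 4
Residues: [5, 3, 3, 4, 1, 6, 4], distinct: False

Answer: invalid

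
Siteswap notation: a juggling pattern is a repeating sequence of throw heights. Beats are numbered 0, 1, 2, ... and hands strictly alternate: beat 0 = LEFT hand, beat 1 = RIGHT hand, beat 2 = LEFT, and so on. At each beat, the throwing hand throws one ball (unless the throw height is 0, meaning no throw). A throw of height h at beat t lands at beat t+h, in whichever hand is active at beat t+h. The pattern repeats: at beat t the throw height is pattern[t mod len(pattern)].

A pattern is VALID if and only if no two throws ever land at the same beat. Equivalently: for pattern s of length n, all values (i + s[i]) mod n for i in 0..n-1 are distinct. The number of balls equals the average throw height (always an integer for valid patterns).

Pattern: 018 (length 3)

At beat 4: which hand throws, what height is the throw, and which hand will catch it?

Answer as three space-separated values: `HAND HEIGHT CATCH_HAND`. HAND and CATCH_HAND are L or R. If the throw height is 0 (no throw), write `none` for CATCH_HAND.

Beat 4: 4 mod 2 = 0, so hand = L
Throw height = pattern[4 mod 3] = pattern[1] = 1
Lands at beat 4+1=5, 5 mod 2 = 1, so catch hand = R

Answer: L 1 R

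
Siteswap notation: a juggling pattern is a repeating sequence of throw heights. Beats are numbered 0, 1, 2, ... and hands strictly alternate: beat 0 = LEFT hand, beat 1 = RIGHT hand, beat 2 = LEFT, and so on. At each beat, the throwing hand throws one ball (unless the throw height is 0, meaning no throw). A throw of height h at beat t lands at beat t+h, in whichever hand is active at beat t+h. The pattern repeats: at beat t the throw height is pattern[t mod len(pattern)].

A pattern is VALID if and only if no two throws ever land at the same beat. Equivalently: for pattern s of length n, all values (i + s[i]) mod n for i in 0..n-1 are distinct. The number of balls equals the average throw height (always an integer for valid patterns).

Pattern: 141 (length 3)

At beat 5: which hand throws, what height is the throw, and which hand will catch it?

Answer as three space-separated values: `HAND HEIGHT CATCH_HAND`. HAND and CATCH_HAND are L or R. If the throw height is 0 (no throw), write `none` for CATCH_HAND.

Beat 5: 5 mod 2 = 1, so hand = R
Throw height = pattern[5 mod 3] = pattern[2] = 1
Lands at beat 5+1=6, 6 mod 2 = 0, so catch hand = L

Answer: R 1 L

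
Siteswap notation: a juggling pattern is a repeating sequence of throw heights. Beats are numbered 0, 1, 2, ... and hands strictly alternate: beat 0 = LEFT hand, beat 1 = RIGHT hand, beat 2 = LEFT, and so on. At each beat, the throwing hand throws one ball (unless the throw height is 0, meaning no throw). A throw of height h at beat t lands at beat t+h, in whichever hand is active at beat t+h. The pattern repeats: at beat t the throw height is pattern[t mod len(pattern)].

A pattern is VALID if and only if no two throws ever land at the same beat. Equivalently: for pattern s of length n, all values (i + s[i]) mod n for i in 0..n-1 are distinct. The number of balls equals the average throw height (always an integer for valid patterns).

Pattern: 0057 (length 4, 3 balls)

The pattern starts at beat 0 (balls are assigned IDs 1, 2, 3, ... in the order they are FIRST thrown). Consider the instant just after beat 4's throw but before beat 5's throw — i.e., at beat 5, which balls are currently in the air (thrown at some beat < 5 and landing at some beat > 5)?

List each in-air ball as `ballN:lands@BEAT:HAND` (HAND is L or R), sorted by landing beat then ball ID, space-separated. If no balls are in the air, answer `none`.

Answer: ball1:lands@7:R ball2:lands@10:L

Derivation:
Beat 2 (L): throw ball1 h=5 -> lands@7:R; in-air after throw: [b1@7:R]
Beat 3 (R): throw ball2 h=7 -> lands@10:L; in-air after throw: [b1@7:R b2@10:L]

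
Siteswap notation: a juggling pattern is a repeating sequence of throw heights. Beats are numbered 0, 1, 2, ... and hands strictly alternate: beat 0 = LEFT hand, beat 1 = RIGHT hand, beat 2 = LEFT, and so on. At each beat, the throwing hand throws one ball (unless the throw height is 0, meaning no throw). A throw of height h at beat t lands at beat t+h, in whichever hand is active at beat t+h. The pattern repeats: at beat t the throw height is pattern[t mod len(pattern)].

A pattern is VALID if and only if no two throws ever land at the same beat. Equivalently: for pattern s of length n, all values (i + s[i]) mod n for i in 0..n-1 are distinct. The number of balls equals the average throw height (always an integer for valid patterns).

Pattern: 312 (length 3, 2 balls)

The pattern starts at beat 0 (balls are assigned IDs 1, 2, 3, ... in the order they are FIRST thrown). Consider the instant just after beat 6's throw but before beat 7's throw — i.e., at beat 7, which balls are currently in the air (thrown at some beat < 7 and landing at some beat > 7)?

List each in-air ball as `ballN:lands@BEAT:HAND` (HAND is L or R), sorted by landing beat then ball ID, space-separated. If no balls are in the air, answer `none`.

Beat 0 (L): throw ball1 h=3 -> lands@3:R; in-air after throw: [b1@3:R]
Beat 1 (R): throw ball2 h=1 -> lands@2:L; in-air after throw: [b2@2:L b1@3:R]
Beat 2 (L): throw ball2 h=2 -> lands@4:L; in-air after throw: [b1@3:R b2@4:L]
Beat 3 (R): throw ball1 h=3 -> lands@6:L; in-air after throw: [b2@4:L b1@6:L]
Beat 4 (L): throw ball2 h=1 -> lands@5:R; in-air after throw: [b2@5:R b1@6:L]
Beat 5 (R): throw ball2 h=2 -> lands@7:R; in-air after throw: [b1@6:L b2@7:R]
Beat 6 (L): throw ball1 h=3 -> lands@9:R; in-air after throw: [b2@7:R b1@9:R]
Beat 7 (R): throw ball2 h=1 -> lands@8:L; in-air after throw: [b2@8:L b1@9:R]

Answer: ball1:lands@9:R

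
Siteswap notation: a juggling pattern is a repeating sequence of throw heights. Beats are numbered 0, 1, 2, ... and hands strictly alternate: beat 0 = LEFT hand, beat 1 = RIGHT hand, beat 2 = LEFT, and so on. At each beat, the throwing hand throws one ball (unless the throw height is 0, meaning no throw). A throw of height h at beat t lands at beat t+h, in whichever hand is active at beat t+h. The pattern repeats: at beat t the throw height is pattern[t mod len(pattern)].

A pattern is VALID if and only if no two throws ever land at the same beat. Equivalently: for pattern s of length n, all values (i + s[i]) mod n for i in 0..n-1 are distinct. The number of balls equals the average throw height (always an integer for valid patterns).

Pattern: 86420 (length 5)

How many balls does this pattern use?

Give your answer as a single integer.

Answer: 4

Derivation:
Pattern = [8, 6, 4, 2, 0], length n = 5
  position 0: throw height = 8, running sum = 8
  position 1: throw height = 6, running sum = 14
  position 2: throw height = 4, running sum = 18
  position 3: throw height = 2, running sum = 20
  position 4: throw height = 0, running sum = 20
Total sum = 20; balls = sum / n = 20 / 5 = 4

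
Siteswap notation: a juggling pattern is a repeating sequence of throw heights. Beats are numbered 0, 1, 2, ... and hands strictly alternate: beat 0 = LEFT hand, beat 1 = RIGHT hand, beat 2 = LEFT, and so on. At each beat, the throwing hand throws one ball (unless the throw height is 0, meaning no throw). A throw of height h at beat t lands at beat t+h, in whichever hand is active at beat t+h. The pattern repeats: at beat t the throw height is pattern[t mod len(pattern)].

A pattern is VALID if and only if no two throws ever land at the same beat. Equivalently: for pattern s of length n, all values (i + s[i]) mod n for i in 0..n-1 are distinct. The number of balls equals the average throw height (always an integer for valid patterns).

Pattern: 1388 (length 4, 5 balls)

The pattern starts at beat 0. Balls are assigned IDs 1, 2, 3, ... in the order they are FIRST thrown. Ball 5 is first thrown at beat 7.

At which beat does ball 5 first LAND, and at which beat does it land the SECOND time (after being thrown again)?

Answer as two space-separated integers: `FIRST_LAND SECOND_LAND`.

Beat 0 (L): throw ball1 h=1 -> lands@1:R; in-air after throw: [b1@1:R]
Beat 1 (R): throw ball1 h=3 -> lands@4:L; in-air after throw: [b1@4:L]
Beat 2 (L): throw ball2 h=8 -> lands@10:L; in-air after throw: [b1@4:L b2@10:L]
Beat 3 (R): throw ball3 h=8 -> lands@11:R; in-air after throw: [b1@4:L b2@10:L b3@11:R]
Beat 4 (L): throw ball1 h=1 -> lands@5:R; in-air after throw: [b1@5:R b2@10:L b3@11:R]
Beat 5 (R): throw ball1 h=3 -> lands@8:L; in-air after throw: [b1@8:L b2@10:L b3@11:R]
Beat 6 (L): throw ball4 h=8 -> lands@14:L; in-air after throw: [b1@8:L b2@10:L b3@11:R b4@14:L]
Beat 7 (R): throw ball5 h=8 -> lands@15:R; in-air after throw: [b1@8:L b2@10:L b3@11:R b4@14:L b5@15:R]
Beat 8 (L): throw ball1 h=1 -> lands@9:R; in-air after throw: [b1@9:R b2@10:L b3@11:R b4@14:L b5@15:R]
Beat 9 (R): throw ball1 h=3 -> lands@12:L; in-air after throw: [b2@10:L b3@11:R b1@12:L b4@14:L b5@15:R]
Beat 10 (L): throw ball2 h=8 -> lands@18:L; in-air after throw: [b3@11:R b1@12:L b4@14:L b5@15:R b2@18:L]
Beat 11 (R): throw ball3 h=8 -> lands@19:R; in-air after throw: [b1@12:L b4@14:L b5@15:R b2@18:L b3@19:R]
Beat 12 (L): throw ball1 h=1 -> lands@13:R; in-air after throw: [b1@13:R b4@14:L b5@15:R b2@18:L b3@19:R]
Beat 13 (R): throw ball1 h=3 -> lands@16:L; in-air after throw: [b4@14:L b5@15:R b1@16:L b2@18:L b3@19:R]
Beat 14 (L): throw ball4 h=8 -> lands@22:L; in-air after throw: [b5@15:R b1@16:L b2@18:L b3@19:R b4@22:L]
Beat 15 (R): throw ball5 h=8 -> lands@23:R; in-air after throw: [b1@16:L b2@18:L b3@19:R b4@22:L b5@23:R]
Beat 16 (L): throw ball1 h=1 -> lands@17:R; in-air after throw: [b1@17:R b2@18:L b3@19:R b4@22:L b5@23:R]
Beat 17 (R): throw ball1 h=3 -> lands@20:L; in-air after throw: [b2@18:L b3@19:R b1@20:L b4@22:L b5@23:R]
Beat 18 (L): throw ball2 h=8 -> lands@26:L; in-air after throw: [b3@19:R b1@20:L b4@22:L b5@23:R b2@26:L]
Beat 19 (R): throw ball3 h=8 -> lands@27:R; in-air after throw: [b1@20:L b4@22:L b5@23:R b2@26:L b3@27:R]
Ball 5: thrown@7 h=8 -> first land @15; rethrown@15 h=8 -> second land @23

Answer: 15 23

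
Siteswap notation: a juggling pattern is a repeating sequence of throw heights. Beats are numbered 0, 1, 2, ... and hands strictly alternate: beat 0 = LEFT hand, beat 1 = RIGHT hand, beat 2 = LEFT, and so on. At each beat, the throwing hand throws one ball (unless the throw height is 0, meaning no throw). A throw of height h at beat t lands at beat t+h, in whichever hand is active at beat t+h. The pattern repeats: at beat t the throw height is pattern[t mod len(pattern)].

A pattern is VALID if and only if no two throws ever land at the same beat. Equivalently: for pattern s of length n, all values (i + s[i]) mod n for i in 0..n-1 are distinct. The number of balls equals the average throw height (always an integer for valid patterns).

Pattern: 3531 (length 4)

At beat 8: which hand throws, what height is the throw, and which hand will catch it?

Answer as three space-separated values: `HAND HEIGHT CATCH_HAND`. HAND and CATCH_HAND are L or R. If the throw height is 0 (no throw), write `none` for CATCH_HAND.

Answer: L 3 R

Derivation:
Beat 8: 8 mod 2 = 0, so hand = L
Throw height = pattern[8 mod 4] = pattern[0] = 3
Lands at beat 8+3=11, 11 mod 2 = 1, so catch hand = R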